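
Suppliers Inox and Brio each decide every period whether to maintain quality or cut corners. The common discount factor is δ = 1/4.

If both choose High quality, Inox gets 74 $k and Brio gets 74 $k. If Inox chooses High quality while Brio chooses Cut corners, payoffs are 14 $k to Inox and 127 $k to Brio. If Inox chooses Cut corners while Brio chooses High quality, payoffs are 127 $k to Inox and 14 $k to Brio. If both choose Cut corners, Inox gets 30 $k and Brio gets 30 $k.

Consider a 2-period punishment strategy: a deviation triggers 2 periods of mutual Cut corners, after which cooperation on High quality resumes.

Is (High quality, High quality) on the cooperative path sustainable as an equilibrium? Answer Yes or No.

No

IC: δ+…+δ^2 ≥ (127−74)/(74−30) = 53/44.
At δ = 1/4: partial sum = 0.3125 < 1.2045. Cooperation not sustainable.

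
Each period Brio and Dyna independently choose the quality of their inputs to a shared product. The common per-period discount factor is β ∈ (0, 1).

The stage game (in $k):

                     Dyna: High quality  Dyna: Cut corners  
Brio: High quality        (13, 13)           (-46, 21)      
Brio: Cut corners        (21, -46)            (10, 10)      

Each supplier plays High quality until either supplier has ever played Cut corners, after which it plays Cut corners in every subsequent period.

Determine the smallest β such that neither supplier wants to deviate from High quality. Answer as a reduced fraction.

13/(1−β) ≥ 21 + 10β/(1−β)
13 ≥ 21 − 11β
β ≥ 8/11.

8/11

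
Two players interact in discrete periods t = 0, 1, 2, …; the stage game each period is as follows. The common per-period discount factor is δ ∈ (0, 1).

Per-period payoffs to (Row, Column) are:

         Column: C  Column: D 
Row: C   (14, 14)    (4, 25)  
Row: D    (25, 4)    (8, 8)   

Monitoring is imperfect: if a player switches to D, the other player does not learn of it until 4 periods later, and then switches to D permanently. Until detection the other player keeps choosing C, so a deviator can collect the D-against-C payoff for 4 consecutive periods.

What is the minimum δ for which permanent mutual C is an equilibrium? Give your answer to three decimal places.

0.897

The best deviation is to choose D for all 4 undetected periods, earning 25 each, then 8 forever once detected.
Deviation value: 25(1−δ^4)/(1−δ) + 8δ^4/(1−δ); cooperation value: 14/(1−δ).
IC: 14 ≥ 25(1−δ^4) + 8δ^4 = 25 − 17δ^4.
So δ^4 ≥ 11/17, giving δ ≥ (11/17)^(1/4) ≈ 0.897.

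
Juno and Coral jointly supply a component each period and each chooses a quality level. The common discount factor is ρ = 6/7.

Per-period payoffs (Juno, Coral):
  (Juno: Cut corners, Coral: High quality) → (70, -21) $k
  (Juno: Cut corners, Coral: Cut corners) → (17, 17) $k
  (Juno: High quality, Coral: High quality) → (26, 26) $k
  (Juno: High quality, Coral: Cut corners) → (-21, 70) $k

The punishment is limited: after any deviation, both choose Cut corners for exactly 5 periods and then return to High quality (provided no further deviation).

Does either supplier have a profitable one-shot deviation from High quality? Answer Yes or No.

IC: ρ+…+ρ^5 ≥ (70−26)/(26−17) = 44/9.
At ρ = 6/7: partial sum = 3.2240 < 4.8889. Cooperation not sustainable.

Yes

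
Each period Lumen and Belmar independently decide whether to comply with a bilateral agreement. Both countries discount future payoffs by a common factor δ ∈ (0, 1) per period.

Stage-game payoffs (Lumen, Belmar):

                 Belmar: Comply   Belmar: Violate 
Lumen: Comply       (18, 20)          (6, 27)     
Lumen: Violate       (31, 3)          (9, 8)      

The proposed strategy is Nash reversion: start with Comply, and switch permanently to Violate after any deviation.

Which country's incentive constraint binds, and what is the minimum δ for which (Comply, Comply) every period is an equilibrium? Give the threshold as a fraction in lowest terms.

Lumen; δ ≥ 13/22

Lumen's threshold: (31−18)/(31−9) = 13/22.
Belmar's threshold: (27−20)/(27−8) = 7/19.
13/22 > 7/19, so Lumen binds and δ* = 13/22.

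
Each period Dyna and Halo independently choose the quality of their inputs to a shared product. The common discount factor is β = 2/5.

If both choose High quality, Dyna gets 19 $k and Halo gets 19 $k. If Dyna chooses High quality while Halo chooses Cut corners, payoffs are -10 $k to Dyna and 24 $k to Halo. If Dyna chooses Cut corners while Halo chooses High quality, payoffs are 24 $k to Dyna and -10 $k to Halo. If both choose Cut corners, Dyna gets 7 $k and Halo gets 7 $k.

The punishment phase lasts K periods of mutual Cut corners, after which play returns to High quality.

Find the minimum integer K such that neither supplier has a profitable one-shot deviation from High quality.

2

No profitable deviation requires (19−7)(β+…+β^K) ≥ 24−19, i.e. β+…+β^K ≥ 5/12 ≈ 0.4167.
With β = 2/5, the partial sums are K=1: 0.4000, K=2: 0.5600.
K = 2 is the first length at which the sum reaches 0.4167.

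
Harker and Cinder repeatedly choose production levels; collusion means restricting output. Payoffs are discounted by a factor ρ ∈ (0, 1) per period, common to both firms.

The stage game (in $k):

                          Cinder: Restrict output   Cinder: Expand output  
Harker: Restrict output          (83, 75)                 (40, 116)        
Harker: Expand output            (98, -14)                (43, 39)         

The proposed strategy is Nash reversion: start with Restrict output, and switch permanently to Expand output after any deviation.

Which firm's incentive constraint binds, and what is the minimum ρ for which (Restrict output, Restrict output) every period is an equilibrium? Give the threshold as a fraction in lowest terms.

Harker's threshold: (98−83)/(98−43) = 3/11.
Cinder's threshold: (116−75)/(116−39) = 41/77.
3/11 < 41/77, so Cinder binds and ρ* = 41/77.

Cinder; ρ ≥ 41/77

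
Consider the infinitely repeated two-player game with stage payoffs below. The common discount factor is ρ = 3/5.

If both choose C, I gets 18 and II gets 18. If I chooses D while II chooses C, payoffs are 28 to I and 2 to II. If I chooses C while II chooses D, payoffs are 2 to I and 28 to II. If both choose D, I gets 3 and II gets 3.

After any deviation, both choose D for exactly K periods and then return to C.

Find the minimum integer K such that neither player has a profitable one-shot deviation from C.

2

No profitable deviation requires (18−3)(ρ+…+ρ^K) ≥ 28−18, i.e. ρ+…+ρ^K ≥ 2/3 ≈ 0.6667.
With ρ = 3/5, the partial sums are K=1: 0.6000, K=2: 0.9600.
K = 2 is the first length at which the sum reaches 0.6667.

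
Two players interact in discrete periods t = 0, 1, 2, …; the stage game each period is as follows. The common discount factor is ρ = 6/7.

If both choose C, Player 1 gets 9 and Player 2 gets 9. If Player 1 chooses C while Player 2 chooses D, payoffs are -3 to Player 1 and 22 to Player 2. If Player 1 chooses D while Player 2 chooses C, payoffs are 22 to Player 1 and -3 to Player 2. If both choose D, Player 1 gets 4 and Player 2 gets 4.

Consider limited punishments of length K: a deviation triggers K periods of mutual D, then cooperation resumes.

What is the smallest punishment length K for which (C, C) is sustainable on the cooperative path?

4

IC: ρ(1−ρ^K)/(1−ρ) ≥ (22−9)/(9−4) = 13/5.
With ρ = 6/7: need 1 − ρ^K ≥ 13/5·(1−6/7)/(6/7), i.e. ρ^K ≤ 0.5667.
Since (6/7)^3 = 0.6297 and (6/7)^4 = 0.5398, the smallest such K is 4.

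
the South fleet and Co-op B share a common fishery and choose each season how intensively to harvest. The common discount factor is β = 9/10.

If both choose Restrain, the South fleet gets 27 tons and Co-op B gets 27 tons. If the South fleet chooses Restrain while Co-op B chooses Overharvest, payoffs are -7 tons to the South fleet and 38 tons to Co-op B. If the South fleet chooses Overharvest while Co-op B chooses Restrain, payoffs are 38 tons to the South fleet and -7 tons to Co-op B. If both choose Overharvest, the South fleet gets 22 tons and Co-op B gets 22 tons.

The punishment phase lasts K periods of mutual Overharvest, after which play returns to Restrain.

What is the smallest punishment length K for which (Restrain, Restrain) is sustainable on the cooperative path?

No profitable deviation requires (27−22)(β+…+β^K) ≥ 38−27, i.e. β+…+β^K ≥ 11/5 ≈ 2.2000.
With β = 9/10, the partial sums are K=1: 0.9000, K=2: 1.7100, K=3: 2.4390.
K = 3 is the first length at which the sum reaches 2.2000.

3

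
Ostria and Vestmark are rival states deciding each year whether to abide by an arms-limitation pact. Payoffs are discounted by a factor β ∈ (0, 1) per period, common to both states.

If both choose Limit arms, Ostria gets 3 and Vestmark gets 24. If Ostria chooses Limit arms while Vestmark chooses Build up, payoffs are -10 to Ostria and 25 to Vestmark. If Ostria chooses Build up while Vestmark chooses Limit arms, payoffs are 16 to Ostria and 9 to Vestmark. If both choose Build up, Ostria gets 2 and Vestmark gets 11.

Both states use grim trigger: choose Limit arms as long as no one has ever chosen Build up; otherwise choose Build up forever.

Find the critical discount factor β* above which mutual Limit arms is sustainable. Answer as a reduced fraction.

Ostria's threshold: (16−3)/(16−2) = 13/14.
Vestmark's threshold: (25−24)/(25−11) = 1/14.
13/14 > 1/14, so Ostria binds and β* = 13/14.

13/14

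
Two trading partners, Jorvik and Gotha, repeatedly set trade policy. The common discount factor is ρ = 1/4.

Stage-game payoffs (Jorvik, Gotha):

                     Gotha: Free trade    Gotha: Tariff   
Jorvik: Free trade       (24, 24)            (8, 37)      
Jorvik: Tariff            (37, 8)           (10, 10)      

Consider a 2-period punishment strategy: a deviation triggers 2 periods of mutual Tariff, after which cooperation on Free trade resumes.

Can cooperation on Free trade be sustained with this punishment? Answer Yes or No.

No

A one-shot deviation gives 37 now, then 10 for 2 periods, then back to 24.
Gain from deviating: (37−24) today; loss: (24−10) in each of the next 2 periods.
No-deviation condition: (24−10)(ρ+…+ρ^2) ≥ 37−24, i.e. ρ+…+ρ^2 ≥ 13/14.
At ρ = 1/4: ρ+…+ρ^2 = 0.3125 < 0.9286.
So cooperation is not sustainable.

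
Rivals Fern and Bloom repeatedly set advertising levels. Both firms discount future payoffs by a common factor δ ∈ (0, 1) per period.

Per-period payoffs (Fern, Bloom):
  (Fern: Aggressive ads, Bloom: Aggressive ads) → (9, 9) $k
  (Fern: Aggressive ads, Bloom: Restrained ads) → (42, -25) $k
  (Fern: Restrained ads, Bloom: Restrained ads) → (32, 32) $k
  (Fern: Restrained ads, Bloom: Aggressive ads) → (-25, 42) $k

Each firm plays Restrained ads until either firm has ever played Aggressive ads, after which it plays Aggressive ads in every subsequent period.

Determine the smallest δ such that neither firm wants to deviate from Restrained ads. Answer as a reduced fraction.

One-period gain from deviating is 42 − 32 = 10. The loss is 32 − 9 = 23 in every subsequent period, with present value 23·δ/(1−δ).
Deviation is unprofitable when 23·δ/(1−δ) ≥ 10, i.e. δ/(1−δ) ≥ 10/23.
Equivalently δ ≥ 10/(10+23) = 10/33.

10/33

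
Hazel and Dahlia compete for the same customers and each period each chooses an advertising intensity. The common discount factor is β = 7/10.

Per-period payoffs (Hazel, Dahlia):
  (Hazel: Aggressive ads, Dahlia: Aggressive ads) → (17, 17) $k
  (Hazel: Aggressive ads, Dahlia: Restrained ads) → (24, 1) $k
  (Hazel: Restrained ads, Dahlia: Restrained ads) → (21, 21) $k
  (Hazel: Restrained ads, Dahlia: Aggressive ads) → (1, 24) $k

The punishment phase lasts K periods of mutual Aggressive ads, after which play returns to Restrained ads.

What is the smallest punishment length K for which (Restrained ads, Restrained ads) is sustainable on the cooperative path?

2

No profitable deviation requires (21−17)(β+…+β^K) ≥ 24−21, i.e. β+…+β^K ≥ 3/4 ≈ 0.7500.
With β = 7/10, the partial sums are K=1: 0.7000, K=2: 1.1900.
K = 2 is the first length at which the sum reaches 0.7500.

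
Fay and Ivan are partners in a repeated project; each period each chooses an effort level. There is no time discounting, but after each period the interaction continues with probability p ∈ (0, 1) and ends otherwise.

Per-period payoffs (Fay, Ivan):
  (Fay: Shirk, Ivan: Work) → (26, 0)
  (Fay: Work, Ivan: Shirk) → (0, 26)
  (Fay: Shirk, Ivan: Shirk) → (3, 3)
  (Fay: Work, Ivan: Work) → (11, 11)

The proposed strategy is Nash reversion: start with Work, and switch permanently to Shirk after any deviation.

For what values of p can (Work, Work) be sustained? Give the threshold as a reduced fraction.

15/23

With no time discounting, the continuation probability p plays the role of the discount factor.
Grim-trigger IC: 11/(1−p) ≥ 26 + 3p/(1−p) ⇒ p ≥ (26−11)/(26−3) = 15/23.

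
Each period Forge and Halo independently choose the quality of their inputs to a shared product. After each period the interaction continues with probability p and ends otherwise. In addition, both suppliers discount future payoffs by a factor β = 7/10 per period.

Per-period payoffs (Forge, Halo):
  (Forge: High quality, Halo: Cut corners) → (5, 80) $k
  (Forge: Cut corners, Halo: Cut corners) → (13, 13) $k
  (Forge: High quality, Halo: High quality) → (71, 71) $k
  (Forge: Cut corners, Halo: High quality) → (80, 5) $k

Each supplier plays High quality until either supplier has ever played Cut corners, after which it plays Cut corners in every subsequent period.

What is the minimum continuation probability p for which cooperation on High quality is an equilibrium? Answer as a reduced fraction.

Expected continuation weight on next period's payoff is β·p = 7/10·p, which plays the role of the discount factor.
Cooperation requires 7/10·p ≥ (80−71)/(80−13) = 9/67, hence p ≥ 90/469.

90/469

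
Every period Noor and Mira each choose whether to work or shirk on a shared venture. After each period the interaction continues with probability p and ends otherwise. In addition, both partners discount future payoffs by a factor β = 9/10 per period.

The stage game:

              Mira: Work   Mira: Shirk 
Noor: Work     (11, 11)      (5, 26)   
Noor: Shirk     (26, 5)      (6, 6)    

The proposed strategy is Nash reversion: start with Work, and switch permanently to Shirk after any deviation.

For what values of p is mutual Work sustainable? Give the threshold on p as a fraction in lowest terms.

With continuation probability p and discount β, the effective per-period discount factor is βp.
Grim-trigger IC: βp ≥ (26−11)/(26−6) = 3/4.
So p ≥ (3/4)/(9/10) = 5/6.

5/6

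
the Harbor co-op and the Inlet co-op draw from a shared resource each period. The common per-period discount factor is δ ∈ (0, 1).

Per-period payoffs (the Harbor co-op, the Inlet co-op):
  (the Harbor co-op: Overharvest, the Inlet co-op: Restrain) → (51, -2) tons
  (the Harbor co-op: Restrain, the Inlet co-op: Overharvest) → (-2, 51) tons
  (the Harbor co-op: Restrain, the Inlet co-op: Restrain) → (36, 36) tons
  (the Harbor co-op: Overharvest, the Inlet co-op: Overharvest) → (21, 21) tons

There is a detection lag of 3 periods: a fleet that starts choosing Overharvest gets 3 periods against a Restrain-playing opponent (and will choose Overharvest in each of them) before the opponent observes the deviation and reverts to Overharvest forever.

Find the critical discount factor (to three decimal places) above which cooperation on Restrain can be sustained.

0.794

The best deviation is to choose Overharvest for all 3 undetected periods, earning 51 each, then 21 forever once detected.
Deviation value: 51(1−δ^3)/(1−δ) + 21δ^3/(1−δ); cooperation value: 36/(1−δ).
IC: 36 ≥ 51(1−δ^3) + 21δ^3 = 51 − 30δ^3.
So δ^3 ≥ 15/30 = 1/2, giving δ ≥ (1/2)^(1/3) ≈ 0.794.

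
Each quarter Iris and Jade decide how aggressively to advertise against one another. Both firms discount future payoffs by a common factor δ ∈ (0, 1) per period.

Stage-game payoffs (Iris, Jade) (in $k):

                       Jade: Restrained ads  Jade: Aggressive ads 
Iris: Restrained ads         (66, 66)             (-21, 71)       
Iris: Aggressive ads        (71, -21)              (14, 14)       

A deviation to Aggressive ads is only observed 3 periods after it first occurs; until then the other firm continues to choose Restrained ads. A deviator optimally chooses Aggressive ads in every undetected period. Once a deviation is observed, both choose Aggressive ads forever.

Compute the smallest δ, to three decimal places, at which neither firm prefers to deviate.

0.444

The best deviation is to choose Aggressive ads for all 3 undetected periods, earning 71 each, then 14 forever once detected.
Deviation value: 71(1−δ^3)/(1−δ) + 14δ^3/(1−δ); cooperation value: 66/(1−δ).
IC: 66 ≥ 71(1−δ^3) + 14δ^3 = 71 − 57δ^3.
So δ^3 ≥ 5/57, giving δ ≥ (5/57)^(1/3) ≈ 0.444.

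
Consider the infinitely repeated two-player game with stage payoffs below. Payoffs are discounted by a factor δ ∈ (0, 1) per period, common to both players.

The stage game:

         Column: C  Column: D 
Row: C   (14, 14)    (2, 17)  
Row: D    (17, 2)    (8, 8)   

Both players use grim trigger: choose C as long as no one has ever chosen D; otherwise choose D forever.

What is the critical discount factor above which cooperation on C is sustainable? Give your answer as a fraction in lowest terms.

One-period gain from deviating is 17 − 14 = 3. The loss is 14 − 8 = 6 in every subsequent period, with present value 6·δ/(1−δ).
Deviation is unprofitable when 6·δ/(1−δ) ≥ 3, i.e. δ/(1−δ) ≥ 1/2.
Equivalently δ ≥ 3/(3+6) = 1/3.

1/3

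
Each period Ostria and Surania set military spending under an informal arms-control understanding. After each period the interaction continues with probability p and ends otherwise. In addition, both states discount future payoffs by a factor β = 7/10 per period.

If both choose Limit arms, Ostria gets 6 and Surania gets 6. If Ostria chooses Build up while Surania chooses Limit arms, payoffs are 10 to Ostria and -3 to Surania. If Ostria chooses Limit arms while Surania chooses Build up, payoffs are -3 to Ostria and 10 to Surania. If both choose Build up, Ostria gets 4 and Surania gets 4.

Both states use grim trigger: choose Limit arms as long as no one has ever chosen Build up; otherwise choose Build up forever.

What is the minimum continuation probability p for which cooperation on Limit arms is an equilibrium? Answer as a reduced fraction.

20/21

Expected continuation weight on next period's payoff is β·p = 7/10·p, which plays the role of the discount factor.
Cooperation requires 7/10·p ≥ (10−6)/(10−4) = 2/3, hence p ≥ 20/21.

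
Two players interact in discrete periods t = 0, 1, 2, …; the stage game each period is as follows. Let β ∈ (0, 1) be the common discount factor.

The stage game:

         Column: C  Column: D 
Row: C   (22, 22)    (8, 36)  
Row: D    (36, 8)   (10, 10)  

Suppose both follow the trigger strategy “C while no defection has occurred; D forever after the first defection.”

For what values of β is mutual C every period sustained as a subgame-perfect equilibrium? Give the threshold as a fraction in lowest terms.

Under grim trigger the critical discount factor is (T−C)/(T−P) with T = 36, C = 22, P = 10.
β* = (36−22)/(36−10) = 14/26 = 7/13.

7/13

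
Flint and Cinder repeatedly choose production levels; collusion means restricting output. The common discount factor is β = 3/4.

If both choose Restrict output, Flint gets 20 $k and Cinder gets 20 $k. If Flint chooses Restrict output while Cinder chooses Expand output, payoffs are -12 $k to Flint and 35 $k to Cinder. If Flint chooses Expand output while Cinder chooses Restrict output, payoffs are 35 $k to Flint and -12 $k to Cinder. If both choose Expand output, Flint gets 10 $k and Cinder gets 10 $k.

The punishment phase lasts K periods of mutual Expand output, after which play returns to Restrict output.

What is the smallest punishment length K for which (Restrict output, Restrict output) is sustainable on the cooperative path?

Need Σ_{k=1}^{K} β^k ≥ (35−20)/(20−10) = 1.5000 at β = 3/4.
At K = 2 the sum is 1.3125 < 1.5000; at K = 3 it is 1.7344 ≥ 1.5000.
So the minimum punishment length is K = 3.

3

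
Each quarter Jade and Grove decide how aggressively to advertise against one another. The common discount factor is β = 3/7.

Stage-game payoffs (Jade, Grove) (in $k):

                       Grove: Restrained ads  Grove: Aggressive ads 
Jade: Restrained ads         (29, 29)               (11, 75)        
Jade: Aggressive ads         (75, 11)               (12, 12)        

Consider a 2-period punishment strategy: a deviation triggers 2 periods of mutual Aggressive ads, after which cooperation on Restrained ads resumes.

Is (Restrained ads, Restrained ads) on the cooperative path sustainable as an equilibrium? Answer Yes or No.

A one-shot deviation gives 75 now, then 12 for 2 periods, then back to 29.
Gain from deviating: (75−29) today; loss: (29−12) in each of the next 2 periods.
No-deviation condition: (29−12)(β+…+β^2) ≥ 75−29, i.e. β+…+β^2 ≥ 46/17.
At β = 3/7: β+…+β^2 = 0.6122 < 2.7059.
So cooperation is not sustainable.

No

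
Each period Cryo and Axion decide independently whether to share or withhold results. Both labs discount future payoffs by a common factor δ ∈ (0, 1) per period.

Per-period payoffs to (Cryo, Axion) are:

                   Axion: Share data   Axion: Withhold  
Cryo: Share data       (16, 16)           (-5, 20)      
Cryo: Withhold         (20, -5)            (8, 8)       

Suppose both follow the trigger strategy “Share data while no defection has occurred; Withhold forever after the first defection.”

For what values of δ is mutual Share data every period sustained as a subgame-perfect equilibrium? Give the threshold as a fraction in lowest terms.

1/3

Under grim trigger the critical discount factor is (T−C)/(T−P) with T = 20, C = 16, P = 8.
δ* = (20−16)/(20−8) = 4/12 = 1/3.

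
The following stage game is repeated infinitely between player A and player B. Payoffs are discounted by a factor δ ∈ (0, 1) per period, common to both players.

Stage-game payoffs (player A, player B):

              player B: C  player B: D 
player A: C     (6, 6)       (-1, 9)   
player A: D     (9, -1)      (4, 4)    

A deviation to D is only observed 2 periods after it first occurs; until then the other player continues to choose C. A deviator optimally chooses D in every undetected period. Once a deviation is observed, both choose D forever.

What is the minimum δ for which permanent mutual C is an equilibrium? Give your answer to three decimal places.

0.775

Deviating for the 2 undetected periods gains 9−6 = 3 per period over cooperation, then loses 6−4 = 2 per period forever once punishment starts.
Gain: 3(1 + δ + … + δ^1); loss: 2·δ^2/(1−δ).
No profitable deviation ⇔ 3(1−δ^2) ≤ 2·δ^2, i.e. δ^2 ≥ 3/(3+2) = 3/5.
Hence δ ≥ (3/5)^(1/2) ≈ 0.775.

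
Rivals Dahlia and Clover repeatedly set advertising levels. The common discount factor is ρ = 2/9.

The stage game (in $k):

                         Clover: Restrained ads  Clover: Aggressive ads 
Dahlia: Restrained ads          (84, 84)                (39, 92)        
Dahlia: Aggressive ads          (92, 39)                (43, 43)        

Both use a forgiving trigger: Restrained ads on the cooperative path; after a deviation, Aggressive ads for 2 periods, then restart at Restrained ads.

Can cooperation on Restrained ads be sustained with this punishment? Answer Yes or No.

Yes

A one-shot deviation gives 92 now, then 43 for 2 periods, then back to 84.
Gain from deviating: (92−84) today; loss: (84−43) in each of the next 2 periods.
No-deviation condition: (84−43)(ρ+…+ρ^2) ≥ 92−84, i.e. ρ+…+ρ^2 ≥ 8/41.
At ρ = 2/9: ρ+…+ρ^2 = 0.2716 ≥ 0.1951.
So cooperation is sustainable.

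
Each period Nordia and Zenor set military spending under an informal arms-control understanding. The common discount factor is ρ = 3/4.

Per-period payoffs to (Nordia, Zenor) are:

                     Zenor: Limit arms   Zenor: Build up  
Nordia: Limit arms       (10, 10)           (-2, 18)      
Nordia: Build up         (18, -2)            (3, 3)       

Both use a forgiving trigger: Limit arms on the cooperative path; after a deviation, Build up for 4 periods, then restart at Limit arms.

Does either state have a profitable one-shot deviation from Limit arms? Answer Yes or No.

Comparing payoff streams over the 5 periods until play realigns: cooperate → 10(1+ρ+…+ρ^4); deviate → 18 + 3(ρ+…+ρ^4).
Cooperation is sustained iff (10−3)(ρ+…+ρ^4) ≥ 18−10.
ρ+…+ρ^4 = 3/4·(1−(3/4)^4)/(1−3/4) = 2.0508, and (18−10)/(10−3) = 1.1429.
2.0508 ≥ 1.1429, so cooperation is sustainable.

No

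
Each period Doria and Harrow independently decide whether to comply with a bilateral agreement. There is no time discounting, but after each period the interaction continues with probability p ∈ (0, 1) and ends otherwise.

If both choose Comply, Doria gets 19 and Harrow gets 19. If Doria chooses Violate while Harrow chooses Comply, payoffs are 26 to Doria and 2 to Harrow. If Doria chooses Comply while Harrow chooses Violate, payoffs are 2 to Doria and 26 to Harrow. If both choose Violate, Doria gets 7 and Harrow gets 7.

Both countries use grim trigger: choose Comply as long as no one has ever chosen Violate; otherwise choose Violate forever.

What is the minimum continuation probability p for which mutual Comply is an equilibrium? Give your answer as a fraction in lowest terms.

Expected cooperation value is 19 + p·19 + p²·19 + … = 19/(1−p); deviation gives 26 + p·7/(1−p).
19 ≥ 26(1−p) + 7p ⇒ 19p ≥ 7 ⇒ p ≥ 7/19.

7/19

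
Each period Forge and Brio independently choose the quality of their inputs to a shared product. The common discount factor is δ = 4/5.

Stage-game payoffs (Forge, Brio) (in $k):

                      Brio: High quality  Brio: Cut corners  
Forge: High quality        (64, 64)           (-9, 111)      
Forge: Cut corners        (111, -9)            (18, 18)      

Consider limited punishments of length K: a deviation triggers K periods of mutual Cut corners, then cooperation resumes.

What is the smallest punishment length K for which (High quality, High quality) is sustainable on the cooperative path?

No profitable deviation requires (64−18)(δ+…+δ^K) ≥ 111−64, i.e. δ+…+δ^K ≥ 47/46 ≈ 1.0217.
With δ = 4/5, the partial sums are K=1: 0.8000, K=2: 1.4400.
K = 2 is the first length at which the sum reaches 1.0217.

2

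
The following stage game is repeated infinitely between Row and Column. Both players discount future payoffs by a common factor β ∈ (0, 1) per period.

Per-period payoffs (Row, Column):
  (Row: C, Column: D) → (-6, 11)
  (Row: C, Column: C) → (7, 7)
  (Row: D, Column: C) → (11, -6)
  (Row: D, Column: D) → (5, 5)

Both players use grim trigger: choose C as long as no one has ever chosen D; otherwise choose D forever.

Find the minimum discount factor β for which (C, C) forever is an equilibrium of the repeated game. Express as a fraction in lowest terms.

7/(1−β) ≥ 11 + 5β/(1−β)
7 ≥ 11 − 6β
β ≥ 4/6 = 2/3.

2/3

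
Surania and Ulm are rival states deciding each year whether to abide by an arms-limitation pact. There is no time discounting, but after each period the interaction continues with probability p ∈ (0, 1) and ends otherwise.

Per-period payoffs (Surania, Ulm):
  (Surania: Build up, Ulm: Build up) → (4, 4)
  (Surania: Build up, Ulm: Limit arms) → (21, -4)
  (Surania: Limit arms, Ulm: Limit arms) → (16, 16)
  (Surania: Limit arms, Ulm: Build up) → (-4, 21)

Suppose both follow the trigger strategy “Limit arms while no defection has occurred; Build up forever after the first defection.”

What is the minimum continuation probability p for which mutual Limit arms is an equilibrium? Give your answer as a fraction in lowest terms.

With no time discounting, the continuation probability p plays the role of the discount factor.
Grim-trigger IC: 16/(1−p) ≥ 21 + 4p/(1−p) ⇒ p ≥ (21−16)/(21−4) = 5/17.

5/17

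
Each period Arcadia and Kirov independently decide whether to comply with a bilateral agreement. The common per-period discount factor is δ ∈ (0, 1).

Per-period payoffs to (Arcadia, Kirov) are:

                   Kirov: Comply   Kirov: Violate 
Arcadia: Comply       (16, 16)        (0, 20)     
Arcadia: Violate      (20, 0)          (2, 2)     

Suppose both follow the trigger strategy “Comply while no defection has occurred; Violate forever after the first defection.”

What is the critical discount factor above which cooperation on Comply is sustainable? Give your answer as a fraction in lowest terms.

2/9

Under grim trigger the critical discount factor is (T−C)/(T−P) with T = 20, C = 16, P = 2.
δ* = (20−16)/(20−2) = 4/18 = 2/9.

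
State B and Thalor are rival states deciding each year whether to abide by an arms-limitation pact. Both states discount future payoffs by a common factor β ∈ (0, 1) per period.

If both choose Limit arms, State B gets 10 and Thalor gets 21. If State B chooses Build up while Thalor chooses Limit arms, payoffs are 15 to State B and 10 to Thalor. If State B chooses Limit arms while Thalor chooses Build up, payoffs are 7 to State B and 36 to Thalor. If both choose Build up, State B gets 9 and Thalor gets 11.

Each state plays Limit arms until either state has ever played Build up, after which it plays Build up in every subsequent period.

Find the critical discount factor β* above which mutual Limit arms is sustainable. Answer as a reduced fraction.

5/6

State B: cooperation gives 10 each period; deviation gives 15 once then 9 forever.
  10/(1−β) ≥ 15 + 9β/(1−β) ⇒ β ≥ 5/6.
Thalor: cooperation gives 21 each period; deviation gives 36 once then 11 forever.
  β ≥ 15/25 = 3/5.
Both must hold, so the binding constraint is State B's: β ≥ 5/6.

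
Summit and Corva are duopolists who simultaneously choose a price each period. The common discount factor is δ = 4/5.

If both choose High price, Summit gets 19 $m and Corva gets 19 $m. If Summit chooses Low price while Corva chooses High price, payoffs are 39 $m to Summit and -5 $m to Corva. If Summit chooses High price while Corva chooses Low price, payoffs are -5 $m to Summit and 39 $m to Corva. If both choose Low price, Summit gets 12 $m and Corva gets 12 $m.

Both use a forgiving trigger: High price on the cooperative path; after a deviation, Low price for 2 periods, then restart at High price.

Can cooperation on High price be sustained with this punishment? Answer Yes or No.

IC: δ+…+δ^2 ≥ (39−19)/(19−12) = 20/7.
At δ = 4/5: partial sum = 1.4400 < 2.8571. Cooperation not sustainable.

No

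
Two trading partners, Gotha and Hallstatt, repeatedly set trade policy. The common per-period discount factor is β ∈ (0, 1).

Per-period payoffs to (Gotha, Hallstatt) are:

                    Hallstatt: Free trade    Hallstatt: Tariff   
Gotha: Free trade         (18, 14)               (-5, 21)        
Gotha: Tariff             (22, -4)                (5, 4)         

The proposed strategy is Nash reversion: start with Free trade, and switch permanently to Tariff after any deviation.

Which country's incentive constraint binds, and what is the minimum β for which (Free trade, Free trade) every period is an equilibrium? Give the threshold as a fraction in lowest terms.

Hallstatt; β ≥ 7/17

Gotha's threshold: (22−18)/(22−5) = 4/17.
Hallstatt's threshold: (21−14)/(21−4) = 7/17.
4/17 < 7/17, so Hallstatt binds and β* = 7/17.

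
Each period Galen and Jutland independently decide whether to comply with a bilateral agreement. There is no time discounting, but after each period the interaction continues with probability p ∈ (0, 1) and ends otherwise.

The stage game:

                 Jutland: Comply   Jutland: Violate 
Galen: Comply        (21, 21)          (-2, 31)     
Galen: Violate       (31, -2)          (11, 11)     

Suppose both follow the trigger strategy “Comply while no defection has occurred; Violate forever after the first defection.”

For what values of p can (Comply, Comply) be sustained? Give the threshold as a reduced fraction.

With no time discounting, the continuation probability p plays the role of the discount factor.
Grim-trigger IC: 21/(1−p) ≥ 31 + 11p/(1−p) ⇒ p ≥ (31−21)/(31−11) = 1/2.

1/2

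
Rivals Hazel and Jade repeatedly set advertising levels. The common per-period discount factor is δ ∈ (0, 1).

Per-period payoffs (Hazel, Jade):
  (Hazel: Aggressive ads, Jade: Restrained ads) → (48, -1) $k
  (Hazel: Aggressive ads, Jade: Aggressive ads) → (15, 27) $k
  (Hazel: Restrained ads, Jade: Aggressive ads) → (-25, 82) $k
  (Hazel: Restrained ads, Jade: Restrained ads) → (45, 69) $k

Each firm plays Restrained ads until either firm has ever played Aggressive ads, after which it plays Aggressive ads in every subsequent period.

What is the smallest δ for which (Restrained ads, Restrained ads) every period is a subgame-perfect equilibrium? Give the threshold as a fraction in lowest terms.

13/55

For Hazel: deviation gain 48−45 = 3, per-period punishment loss 45−15 = 30. IC gives δ ≥ 3/33 = 1/11.
For Jade: gain 13, loss 42 per period, so δ ≥ 13/55.
The tighter constraint is Jade's, so cooperation needs δ ≥ 13/55.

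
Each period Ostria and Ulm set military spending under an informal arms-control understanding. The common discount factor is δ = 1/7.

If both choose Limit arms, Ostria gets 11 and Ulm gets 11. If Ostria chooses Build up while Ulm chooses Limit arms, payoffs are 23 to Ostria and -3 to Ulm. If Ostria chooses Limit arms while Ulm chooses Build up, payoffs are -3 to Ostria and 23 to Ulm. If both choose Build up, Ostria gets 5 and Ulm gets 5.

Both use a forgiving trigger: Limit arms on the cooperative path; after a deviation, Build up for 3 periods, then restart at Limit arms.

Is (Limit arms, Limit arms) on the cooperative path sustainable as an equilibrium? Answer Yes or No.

A one-shot deviation gives 23 now, then 5 for 3 periods, then back to 11.
Gain from deviating: (23−11) today; loss: (11−5) in each of the next 3 periods.
No-deviation condition: (11−5)(δ+…+δ^3) ≥ 23−11, i.e. δ+…+δ^3 ≥ 2.
At δ = 1/7: δ+…+δ^3 = 0.1662 < 2.0000.
So cooperation is not sustainable.

No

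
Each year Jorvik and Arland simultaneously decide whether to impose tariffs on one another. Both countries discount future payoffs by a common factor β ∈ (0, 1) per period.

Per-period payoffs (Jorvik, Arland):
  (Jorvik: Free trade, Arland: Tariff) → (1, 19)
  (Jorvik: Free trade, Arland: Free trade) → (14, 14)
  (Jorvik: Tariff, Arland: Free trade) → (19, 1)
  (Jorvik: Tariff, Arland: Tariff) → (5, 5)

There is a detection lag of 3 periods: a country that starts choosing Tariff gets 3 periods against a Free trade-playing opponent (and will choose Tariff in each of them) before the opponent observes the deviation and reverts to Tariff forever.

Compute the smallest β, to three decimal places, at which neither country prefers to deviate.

Deviating for the 3 undetected periods gains 19−14 = 5 per period over cooperation, then loses 14−5 = 9 per period forever once punishment starts.
Gain: 5(1 + β + … + β^2); loss: 9·β^3/(1−β).
No profitable deviation ⇔ 5(1−β^3) ≤ 9·β^3, i.e. β^3 ≥ 5/(5+9) = 5/14.
Hence β ≥ (5/14)^(1/3) ≈ 0.709.

0.709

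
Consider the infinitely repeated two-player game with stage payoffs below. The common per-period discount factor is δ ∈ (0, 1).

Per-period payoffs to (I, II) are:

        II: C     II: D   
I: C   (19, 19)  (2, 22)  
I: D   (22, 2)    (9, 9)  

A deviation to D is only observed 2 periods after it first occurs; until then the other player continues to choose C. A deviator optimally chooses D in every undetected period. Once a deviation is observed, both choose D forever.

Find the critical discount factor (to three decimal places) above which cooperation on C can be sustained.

0.480

The best deviation is to choose D for all 2 undetected periods, earning 22 each, then 9 forever once detected.
Deviation value: 22(1−δ^2)/(1−δ) + 9δ^2/(1−δ); cooperation value: 19/(1−δ).
IC: 19 ≥ 22(1−δ^2) + 9δ^2 = 22 − 13δ^2.
So δ^2 ≥ 3/13, giving δ ≥ (3/13)^(1/2) ≈ 0.480.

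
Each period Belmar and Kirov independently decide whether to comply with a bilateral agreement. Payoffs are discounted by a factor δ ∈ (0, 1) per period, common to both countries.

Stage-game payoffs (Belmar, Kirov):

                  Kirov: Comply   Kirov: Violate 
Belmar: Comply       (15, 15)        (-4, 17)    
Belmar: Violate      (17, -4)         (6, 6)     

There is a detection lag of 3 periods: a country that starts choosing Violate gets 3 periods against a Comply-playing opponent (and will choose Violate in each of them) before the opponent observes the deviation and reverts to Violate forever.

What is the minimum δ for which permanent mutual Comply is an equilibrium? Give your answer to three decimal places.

0.567

A deviator earns 17 for 3 periods, then 6 forever; cooperating earns 15 forever. Multiplying the IC by (1−δ):
15 ≥ 17(1−δ^3) + 6δ^3, so 11·δ^3 ≥ 2 and δ^3 ≥ 2/11.
δ ≥ (2/11)^(1/3) ≈ 0.567.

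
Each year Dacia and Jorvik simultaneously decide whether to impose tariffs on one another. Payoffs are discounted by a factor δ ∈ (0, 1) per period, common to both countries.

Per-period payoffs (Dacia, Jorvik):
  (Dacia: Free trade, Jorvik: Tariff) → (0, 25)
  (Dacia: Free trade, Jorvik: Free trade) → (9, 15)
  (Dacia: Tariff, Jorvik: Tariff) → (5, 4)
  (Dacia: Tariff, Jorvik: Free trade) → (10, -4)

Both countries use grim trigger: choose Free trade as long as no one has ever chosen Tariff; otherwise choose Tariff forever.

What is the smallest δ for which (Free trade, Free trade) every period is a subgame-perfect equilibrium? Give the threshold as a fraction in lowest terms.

10/21

Dacia's threshold: (10−9)/(10−5) = 1/5.
Jorvik's threshold: (25−15)/(25−4) = 10/21.
1/5 < 10/21, so Jorvik binds and δ* = 10/21.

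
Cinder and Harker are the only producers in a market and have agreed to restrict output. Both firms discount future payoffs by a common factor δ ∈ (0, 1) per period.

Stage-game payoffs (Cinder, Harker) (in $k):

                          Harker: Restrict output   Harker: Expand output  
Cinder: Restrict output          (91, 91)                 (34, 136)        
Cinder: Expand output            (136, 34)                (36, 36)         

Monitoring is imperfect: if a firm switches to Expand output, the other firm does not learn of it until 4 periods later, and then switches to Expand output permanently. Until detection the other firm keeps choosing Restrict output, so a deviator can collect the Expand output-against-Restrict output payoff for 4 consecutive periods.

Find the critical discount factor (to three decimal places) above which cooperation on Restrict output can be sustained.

0.819

Deviating for the 4 undetected periods gains 136−91 = 45 per period over cooperation, then loses 91−36 = 55 per period forever once punishment starts.
Gain: 45(1 + δ + … + δ^3); loss: 55·δ^4/(1−δ).
No profitable deviation ⇔ 45(1−δ^4) ≤ 55·δ^4, i.e. δ^4 ≥ 45/(45+55) = 9/20.
Hence δ ≥ (9/20)^(1/4) ≈ 0.819.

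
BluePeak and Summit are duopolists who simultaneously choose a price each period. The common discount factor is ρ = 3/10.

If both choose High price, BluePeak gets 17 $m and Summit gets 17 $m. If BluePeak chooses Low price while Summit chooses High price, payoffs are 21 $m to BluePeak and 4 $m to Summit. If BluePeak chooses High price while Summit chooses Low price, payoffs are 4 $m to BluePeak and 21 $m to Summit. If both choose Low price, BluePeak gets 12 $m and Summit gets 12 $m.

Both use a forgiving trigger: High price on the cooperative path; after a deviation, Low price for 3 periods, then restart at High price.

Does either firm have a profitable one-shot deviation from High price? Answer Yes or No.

Comparing payoff streams over the 4 periods until play realigns: cooperate → 17(1+ρ+…+ρ^3); deviate → 21 + 12(ρ+…+ρ^3).
Cooperation is sustained iff (17−12)(ρ+…+ρ^3) ≥ 21−17.
ρ+…+ρ^3 = 3/10·(1−(3/10)^3)/(1−3/10) = 0.4170, and (21−17)/(17−12) = 0.8000.
0.4170 < 0.8000, so cooperation is not sustainable.

Yes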